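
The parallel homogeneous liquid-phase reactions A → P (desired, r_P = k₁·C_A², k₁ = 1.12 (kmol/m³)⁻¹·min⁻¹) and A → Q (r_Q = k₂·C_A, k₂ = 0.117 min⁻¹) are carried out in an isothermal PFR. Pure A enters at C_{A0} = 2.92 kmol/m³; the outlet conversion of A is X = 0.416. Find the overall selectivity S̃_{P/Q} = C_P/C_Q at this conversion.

C_A = C_{A0}(1−X) = 1.705 kmol/m³.
Along a PFR/batch, dC_Q/dC_A = −r_Q/(r_P+r_Q) = −k₂/(k₂+k₁·C_A).
Integrating from C_{A0} to C_A: C_Q = (0.117/1.12)·ln[(0.117+1.12·2.92)/(0.117+1.12·1.71)] = 0.1045·ln(3.387/2.027) = 0.05365 kmol/m³.
Then C_P = (C_{A0}−C_A) − C_Q = 1.215 − 0.05365 = 1.161 kmol/m³.
S̃_{P/Q} = C_P/C_Q = 1.161/0.05365 = 21.6.

21.6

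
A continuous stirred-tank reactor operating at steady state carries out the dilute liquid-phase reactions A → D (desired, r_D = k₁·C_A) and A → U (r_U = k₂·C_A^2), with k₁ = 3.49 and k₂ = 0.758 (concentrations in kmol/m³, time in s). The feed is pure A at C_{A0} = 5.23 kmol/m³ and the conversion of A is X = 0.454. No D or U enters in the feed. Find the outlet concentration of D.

1.47 kmol/m³

Exit C_A = C_{A0}(1−X) = 5.23×0.546 = 2.856 kmol/m³.
A CSTR operates uniformly at the exit composition, giving r_D = 9.966 and r_U = 6.181 (each k·C_A^n at C_A = 2.856).
Fraction of consumed A going to D: r_D/(r_D+r_U) = 0.6172.
C_D = 0.6172·C_{A0}·X = 0.6172×5.23×0.454 = 1.47 kmol/m³.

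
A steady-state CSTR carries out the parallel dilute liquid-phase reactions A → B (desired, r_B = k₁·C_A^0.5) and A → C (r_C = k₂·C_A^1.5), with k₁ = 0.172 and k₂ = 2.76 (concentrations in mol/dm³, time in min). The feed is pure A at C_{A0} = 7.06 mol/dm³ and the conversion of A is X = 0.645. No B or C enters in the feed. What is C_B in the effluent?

Exit C_A = C_{A0}(1−X) = 7.06×0.355 = 2.506 mol/dm³.
A CSTR operates uniformly at the exit composition, giving r_B = 0.2723 and r_C = 10.95 (each k·C_A^n at C_A = 2.506).
Fraction of consumed A going to B: r_B/(r_B+r_C) = 0.02426.
C_B = 0.02426·C_{A0}·X = 0.02426×7.06×0.645 = 0.110 mol/dm³.

0.110 mol/dm³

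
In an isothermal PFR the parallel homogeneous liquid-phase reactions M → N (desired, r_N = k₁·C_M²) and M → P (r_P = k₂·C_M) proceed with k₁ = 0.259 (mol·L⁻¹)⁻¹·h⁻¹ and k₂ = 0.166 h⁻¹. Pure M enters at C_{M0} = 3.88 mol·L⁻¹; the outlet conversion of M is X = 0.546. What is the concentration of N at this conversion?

C_M = C_{M0}(1−X) = 1.762 mol·L⁻¹.
Along a PFR/batch, dC_P/dC_M = −r_P/(r_N+r_P) = −k₂/(k₂+k₁·C_M).
Integrating from C_{M0} to C_M: C_P = (0.166/0.259)·ln[(0.166+0.259·3.88)/(0.166+0.259·1.76)] = 0.6409·ln(1.171/0.6222) = 0.4052 mol·L⁻¹.
Then C_N = (C_{M0}−C_M) − C_P = 2.118 − 0.4052 = 1.713 mol·L⁻¹.

1.71 mol·L⁻¹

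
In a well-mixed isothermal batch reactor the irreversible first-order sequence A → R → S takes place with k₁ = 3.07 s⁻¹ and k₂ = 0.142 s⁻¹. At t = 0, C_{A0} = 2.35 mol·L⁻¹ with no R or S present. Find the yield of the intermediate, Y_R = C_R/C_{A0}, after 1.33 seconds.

Solving the coupled first-order balances gives C_R(t) = [k₁/(k₂−k₁)]·C_{A0}·(e^(−k₁t) − e^(−k₂t)).
e^(−k₁t) = e^(−3.07×1.33) = e^(−4.083) = 0.01686; e^(−k₂t) = e^(−0.1889) = 0.8279.
C_R = 3.07×2.35/(0.142−3.07) × (0.01686−0.8279) = (-2.464)×(-0.8110) = 1.998 mol·L⁻¹.
Y_R = C_R/C_{A0} = 1.998/2.35 = 0.850.

0.850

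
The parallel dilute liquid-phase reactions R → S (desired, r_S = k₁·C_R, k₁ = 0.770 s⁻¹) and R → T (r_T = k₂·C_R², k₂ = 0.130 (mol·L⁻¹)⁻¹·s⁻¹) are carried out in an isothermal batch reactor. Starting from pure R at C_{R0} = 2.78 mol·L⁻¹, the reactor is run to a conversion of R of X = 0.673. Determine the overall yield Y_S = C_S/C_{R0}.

0.516

C_R = C_{R0}(1−X) = 0.9091 mol·L⁻¹.
Along a PFR/batch, dC_S/dC_R = −r_S/(r_S+r_T) = −k₁/(k₁+k₂·C_R).
Integrating from C_{R0} to C_R: C_S = (0.770/0.130)·ln[(0.770+0.130·2.78)/(0.770+0.130·0.909)] = 5.923·ln(1.131/0.8882) = 1.434 mol·L⁻¹.
Y_S = C_S/C_{R0} = 1.434/2.78 = 0.516.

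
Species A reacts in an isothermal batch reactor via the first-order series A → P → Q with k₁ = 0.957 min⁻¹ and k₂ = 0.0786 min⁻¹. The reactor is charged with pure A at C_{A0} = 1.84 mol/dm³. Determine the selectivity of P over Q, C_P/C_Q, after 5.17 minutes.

2.61

For first-order series with pure A initially, C_P(t) = k₁C_{A0}/(k₂−k₁)·(e^(−k₁t) − e^(−k₂t)).
e^(−k₁t) = e^(−0.957×5.17) = e^(−4.948) = 0.007100; e^(−k₂t) = e^(−0.4064) = 0.6661.
C_P = 0.957×1.84/(0.0786−0.957) × (0.007100−0.6661) = (-2.005)×(-0.6590) = 1.321 mol/dm³.
C_A = C_{A0}e^(−k₁t) = 0.01306 mol/dm³, so C_Q = C_{A0}−C_A−C_P = 0.5059 mol/dm³; C_P/C_Q = 2.61.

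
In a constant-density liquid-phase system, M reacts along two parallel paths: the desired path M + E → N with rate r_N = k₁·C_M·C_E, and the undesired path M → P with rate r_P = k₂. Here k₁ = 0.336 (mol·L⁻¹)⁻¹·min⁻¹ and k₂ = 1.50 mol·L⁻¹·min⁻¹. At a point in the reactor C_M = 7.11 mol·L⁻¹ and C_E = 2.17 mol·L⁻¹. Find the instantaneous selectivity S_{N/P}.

S_{N/P} = r_N/r_P = (k₁·C_M·C_E)/(k₂) = (k₁/k₂)·C_M·C_E.
= (0.336×7.110×2.170) / (1.50) = 5.184/1.500 = 3.46.
Since the desired path is higher order in M, keeping C_M high (PFR or concentrated feed) favours N.

3.46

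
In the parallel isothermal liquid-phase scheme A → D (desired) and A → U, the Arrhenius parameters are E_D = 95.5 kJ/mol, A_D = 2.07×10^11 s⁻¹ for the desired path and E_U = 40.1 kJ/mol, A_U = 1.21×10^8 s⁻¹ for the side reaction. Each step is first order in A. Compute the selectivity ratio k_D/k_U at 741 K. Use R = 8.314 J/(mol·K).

Since both paths have the same order in A, the concentration cancels and S_{D/U} = k_D/k_U = (A_D/A_U)·exp[(E_U−E_D)/(RT)].
(E_U−E_D)/(RT) = (40.1−95.5)×10³/(8.314×741) = -55400/6161 = -8.993.
k_D/k_U = (2.07×10^11/1.21×10^8)·exp(-8.993) = 1711 × 1.243×10^-4 = 0.213.
Since E_D > E_U, raising the temperature improves selectivity toward D.

0.213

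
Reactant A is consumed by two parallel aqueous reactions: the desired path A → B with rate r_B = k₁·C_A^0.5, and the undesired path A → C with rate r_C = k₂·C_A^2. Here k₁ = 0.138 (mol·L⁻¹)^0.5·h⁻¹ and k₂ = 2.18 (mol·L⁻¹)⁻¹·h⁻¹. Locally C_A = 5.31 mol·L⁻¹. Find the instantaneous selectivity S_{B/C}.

S_{B/C} = r_B/r_C = (k₁·C_A^0.5)/(k₂·C_A^2) = (k₁/k₂)·C_A^-1.5.
= (0.138×5.310^0.5) / (2.18×5.310^2) = 0.3180/61.47 = 0.00517.
The undesired path is higher order in A, so low C_A (CSTR or dilute feed) favours B.

0.00517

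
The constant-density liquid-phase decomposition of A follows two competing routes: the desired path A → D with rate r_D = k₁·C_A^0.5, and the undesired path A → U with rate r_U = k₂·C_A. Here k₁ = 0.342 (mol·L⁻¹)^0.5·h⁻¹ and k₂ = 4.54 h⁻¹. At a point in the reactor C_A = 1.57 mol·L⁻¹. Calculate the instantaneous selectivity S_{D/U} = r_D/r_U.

S_{D/U} = r_D/r_U = (k₁·C_A^0.5)/(k₂·C_A) = (k₁/k₂)·C_A^-0.5.
= (0.342×1.570^0.5) / (4.54×1.570) = 0.4285/7.128 = 0.0601.

0.0601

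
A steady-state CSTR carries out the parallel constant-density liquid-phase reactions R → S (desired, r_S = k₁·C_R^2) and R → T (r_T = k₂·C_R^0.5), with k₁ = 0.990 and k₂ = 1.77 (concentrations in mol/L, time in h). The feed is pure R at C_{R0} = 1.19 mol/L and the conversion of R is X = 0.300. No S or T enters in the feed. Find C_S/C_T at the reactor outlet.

Exit C_R = C_{R0}(1−X) = 1.19×0.700 = 0.8330 mol/L.
Rates in a CSTR are evaluated at the outlet concentration: r_S = 0.990×0.8330^2 = 0.6870, r_T = 1.77×0.8330^0.5 = 1.615.
Overall selectivity = C_S/C_T = r_Sτ/(r_Tτ) = r_S/r_T = 0.425.

0.425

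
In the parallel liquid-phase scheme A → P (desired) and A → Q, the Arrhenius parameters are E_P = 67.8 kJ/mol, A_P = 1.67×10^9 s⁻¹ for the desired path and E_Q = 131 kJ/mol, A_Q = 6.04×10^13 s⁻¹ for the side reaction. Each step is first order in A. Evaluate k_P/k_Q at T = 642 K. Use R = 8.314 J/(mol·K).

Since both paths have the same order in A, the concentration cancels and S_{P/Q} = k_P/k_Q = (A_P/A_Q)·exp[(E_Q−E_P)/(RT)].
(E_Q−E_P)/(RT) = (131−67.8)×10³/(8.314×642) = 63200/5338 = 11.84.
k_P/k_Q = (1.67×10^9/6.04×10^13)·exp(11.84) = 2.765×10^-5 × 1.388×10^5 = 3.84.

3.84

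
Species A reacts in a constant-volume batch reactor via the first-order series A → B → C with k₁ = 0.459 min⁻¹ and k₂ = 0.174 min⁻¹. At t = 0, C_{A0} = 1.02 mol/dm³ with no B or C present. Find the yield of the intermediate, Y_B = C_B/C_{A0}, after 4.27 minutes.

For first-order series with pure A initially, C_B(t) = k₁C_{A0}/(k₂−k₁)·(e^(−k₁t) − e^(−k₂t)).
e^(−k₁t) = e^(−0.459×4.27) = e^(−1.960) = 0.1409; e^(−k₂t) = e^(−0.7430) = 0.4757.
C_B = 0.459×1.02/(0.174−0.459) × (0.1409−0.4757) = (-1.643)×(-0.3348) = 0.5500 mol/dm³.
Y_B = C_B/C_{A0} = 0.5500/1.02 = 0.539.

0.539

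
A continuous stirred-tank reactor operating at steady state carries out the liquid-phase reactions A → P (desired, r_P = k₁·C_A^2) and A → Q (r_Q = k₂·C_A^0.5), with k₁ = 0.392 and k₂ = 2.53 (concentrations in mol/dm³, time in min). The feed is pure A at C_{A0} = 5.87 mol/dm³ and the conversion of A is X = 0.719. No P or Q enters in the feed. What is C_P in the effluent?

Exit C_A = C_{A0}(1−X) = 5.87×0.281 = 1.649 mol/dm³.
In a CSTR the entire volume is at exit conditions, so r_P = 0.392×1.649^2 = 1.067 and r_Q = 2.53×1.649^0.5 = 3.249.
Fraction of consumed A going to P: r_P/(r_P+r_Q) = 0.2471.
C_P = 0.2471·C_{A0}·X = 0.2471×5.87×0.719 = 1.04 mol/dm³.

1.04 mol/dm³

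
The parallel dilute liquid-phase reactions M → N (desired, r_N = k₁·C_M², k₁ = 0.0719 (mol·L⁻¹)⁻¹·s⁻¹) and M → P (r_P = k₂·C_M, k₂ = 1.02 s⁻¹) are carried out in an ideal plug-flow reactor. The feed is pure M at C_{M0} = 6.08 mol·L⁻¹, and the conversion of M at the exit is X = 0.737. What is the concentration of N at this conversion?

C_M = C_{M0}(1−X) = 1.599 mol·L⁻¹.
Along a PFR/batch, dC_P/dC_M = −r_P/(r_N+r_P) = −k₂/(k₂+k₁·C_M).
Integrating from C_{M0} to C_M: C_P = (1.02/0.0719)·ln[(1.02+0.0719·6.08)/(1.02+0.0719·1.60)] = 14.19·ln(1.457/1.135) = 3.545 mol·L⁻¹.
Then C_N = (C_{M0}−C_M) − C_P = 4.481 − 3.545 = 0.9361 mol·L⁻¹.

0.936 mol·L⁻¹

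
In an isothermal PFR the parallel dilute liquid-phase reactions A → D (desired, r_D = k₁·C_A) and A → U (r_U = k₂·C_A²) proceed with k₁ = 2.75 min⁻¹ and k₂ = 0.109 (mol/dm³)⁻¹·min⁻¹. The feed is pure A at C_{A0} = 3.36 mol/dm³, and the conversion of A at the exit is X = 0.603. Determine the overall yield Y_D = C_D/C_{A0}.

0.552

C_A = C_{A0}(1−X) = 1.334 mol/dm³.
Along a PFR/batch, dC_D/dC_A = −r_D/(r_D+r_U) = −k₁/(k₁+k₂·C_A).
Integrating from C_{A0} to C_A: C_D = (2.75/0.109)·ln[(2.75+0.109·3.36)/(2.75+0.109·1.33)] = 25.23·ln(3.116/2.895) = 1.854 mol/dm³.
Y_D = C_D/C_{A0} = 1.854/3.36 = 0.552.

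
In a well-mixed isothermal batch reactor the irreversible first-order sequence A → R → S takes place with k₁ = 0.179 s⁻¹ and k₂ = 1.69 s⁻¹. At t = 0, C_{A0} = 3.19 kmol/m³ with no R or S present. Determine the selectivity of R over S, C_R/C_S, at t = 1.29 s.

0.642

For first-order series with pure A initially, C_R(t) = k₁C_{A0}/(k₂−k₁)·(e^(−k₁t) − e^(−k₂t)).
e^(−k₁t) = e^(−0.179×1.29) = e^(−0.2309) = 0.7938; e^(−k₂t) = e^(−2.180) = 0.1130.
C_R = 0.179×3.19/(1.69−0.179) × (0.7938−0.1130) = 0.3779×0.6808 = 0.2573 kmol/m³.
C_A = C_{A0}e^(−k₁t) = 2.532 kmol/m³, so C_S = C_{A0}−C_A−C_R = 0.4005 kmol/m³; C_R/C_S = 0.642.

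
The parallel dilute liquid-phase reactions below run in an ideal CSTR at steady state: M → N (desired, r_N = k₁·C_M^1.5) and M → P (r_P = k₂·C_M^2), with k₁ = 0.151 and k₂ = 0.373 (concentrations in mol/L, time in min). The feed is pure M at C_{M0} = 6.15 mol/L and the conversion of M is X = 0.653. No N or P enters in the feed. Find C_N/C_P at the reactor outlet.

Exit C_M = C_{M0}(1−X) = 6.15×0.347 = 2.134 mol/L.
A CSTR operates uniformly at the exit composition, giving r_N = 0.4707 and r_P = 1.699 (each k·C_M^n at C_M = 2.134).
Overall selectivity = C_N/C_P = r_Nτ/(r_Pτ) = r_N/r_P = 0.277.

0.277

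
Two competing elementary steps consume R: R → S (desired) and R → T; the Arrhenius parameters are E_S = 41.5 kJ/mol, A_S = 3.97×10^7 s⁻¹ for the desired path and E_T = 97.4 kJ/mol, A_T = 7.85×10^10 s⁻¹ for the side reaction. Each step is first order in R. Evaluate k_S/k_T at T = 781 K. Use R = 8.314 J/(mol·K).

2.77

With equal orders, S_{S/T} = k_S/k_T = (A_S/A_T)·exp[(E_T−E_S)/(RT)].
(E_T−E_S)/(RT) = (97.4−41.5)×10³/(8.314×781) = 55900/6493 = 8.609.
k_S/k_T = (3.97×10^7/7.85×10^10)·exp(8.609) = 5.057×10^-4 × 5481 = 2.77.
Since E_S < E_T, lowering the temperature improves selectivity toward S.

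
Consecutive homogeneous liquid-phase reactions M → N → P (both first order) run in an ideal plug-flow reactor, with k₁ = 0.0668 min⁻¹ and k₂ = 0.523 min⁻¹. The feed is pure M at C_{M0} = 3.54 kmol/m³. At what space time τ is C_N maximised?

The intermediate peaks when r₁ = r₂, i.e. k₁e^(−k₁τ) = k₂e^(−k₂τ), giving τ_opt = ln(k₂/k₁)/(k₂−k₁).
= ln(0.523/0.0668)/(0.523−0.0668) = ln(7.829)/0.4562 = 2.058/0.4562 = 4.51 min.

4.51 min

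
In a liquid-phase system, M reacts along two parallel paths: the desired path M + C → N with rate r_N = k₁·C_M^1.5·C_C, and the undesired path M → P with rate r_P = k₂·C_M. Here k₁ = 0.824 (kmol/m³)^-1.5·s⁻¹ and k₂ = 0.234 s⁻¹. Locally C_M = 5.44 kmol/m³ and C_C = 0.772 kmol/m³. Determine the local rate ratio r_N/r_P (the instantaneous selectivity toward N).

6.34

S_{N/P} = r_N/r_P = (k₁·C_M^1.5·C_C)/(k₂·C_M) = (k₁/k₂)·C_M^0.5·C_C.
= (0.824×5.440^1.5×0.7720) / (0.234×5.440) = 8.071/1.273 = 6.34.
Since the desired path is higher order in M, keeping C_M high (PFR or concentrated feed) favours N.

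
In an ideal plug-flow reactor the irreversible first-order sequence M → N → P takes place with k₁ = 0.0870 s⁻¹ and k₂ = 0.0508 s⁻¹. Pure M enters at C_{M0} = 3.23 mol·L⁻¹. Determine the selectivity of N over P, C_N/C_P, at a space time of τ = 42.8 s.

The intermediate concentration in a first-order A→B→C sequence is C_N = k₁C_{M0}(e^(−k₁τ) − e^(−k₂τ))/(k₂−k₁).
e^(−k₁τ) = e^(−0.0870×42.8) = e^(−3.724) = 0.02415; e^(−k₂τ) = e^(−2.174) = 0.1137.
C_N = 0.0870×3.23/(0.0508−0.0870) × (0.02415−0.1137) = (-7.763)×(-0.08955) = 0.6951 mol·L⁻¹.
C_M = C_{M0}e^(−k₁τ) = 0.07799 mol·L⁻¹, so C_P = C_{M0}−C_M−C_N = 2.457 mol·L⁻¹; C_N/C_P = 0.283.

0.283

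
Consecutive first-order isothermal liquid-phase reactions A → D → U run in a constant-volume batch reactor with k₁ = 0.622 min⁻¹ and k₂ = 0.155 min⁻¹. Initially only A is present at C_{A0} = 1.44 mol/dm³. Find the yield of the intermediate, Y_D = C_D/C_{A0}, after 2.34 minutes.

0.616

For first-order series with pure A initially, C_D(t) = k₁C_{A0}/(k₂−k₁)·(e^(−k₁t) − e^(−k₂t)).
e^(−k₁t) = e^(−0.622×2.34) = e^(−1.455) = 0.2333; e^(−k₂t) = e^(−0.3627) = 0.6958.
C_D = 0.622×1.44/(0.155−0.622) × (0.2333−0.6958) = (-1.918)×(-0.4625) = 0.8871 mol/dm³.
Y_D = C_D/C_{A0} = 0.8871/1.44 = 0.616.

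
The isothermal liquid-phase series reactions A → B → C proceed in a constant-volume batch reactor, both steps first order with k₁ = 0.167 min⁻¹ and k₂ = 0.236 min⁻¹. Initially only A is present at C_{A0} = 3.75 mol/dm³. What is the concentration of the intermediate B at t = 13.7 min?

0.563 mol/dm³

The intermediate concentration in a first-order A→B→C sequence is C_B = k₁C_{A0}(e^(−k₁t) − e^(−k₂t))/(k₂−k₁).
e^(−k₁t) = e^(−0.167×13.7) = e^(−2.288) = 0.1015; e^(−k₂t) = e^(−3.233) = 0.03943.
C_B = 0.167×3.75/(0.236−0.167) × (0.1015−0.03943) = 9.076×0.06205 = 0.5632 mol/dm³.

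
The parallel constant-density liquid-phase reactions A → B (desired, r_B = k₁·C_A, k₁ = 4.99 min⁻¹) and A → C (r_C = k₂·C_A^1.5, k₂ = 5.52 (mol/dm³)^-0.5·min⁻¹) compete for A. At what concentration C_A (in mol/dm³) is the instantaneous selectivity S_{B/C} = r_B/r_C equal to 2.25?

S_{B/C} = (k₁/k₂)·C_A^-0.5 ⇒ C_A = (S·k₂/k₁)^(-2).
= (2.25×5.52/4.99)^(-2) = (2.489)^(-2) = 0.161 mol/dm³.

0.161 mol/dm³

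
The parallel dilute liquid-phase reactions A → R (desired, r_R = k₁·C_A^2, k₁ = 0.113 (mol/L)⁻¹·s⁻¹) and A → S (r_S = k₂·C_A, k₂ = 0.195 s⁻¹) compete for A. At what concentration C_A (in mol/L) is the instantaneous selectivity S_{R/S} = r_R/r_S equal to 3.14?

5.42 mol/L

S_{R/S} = (k₁/k₂)·C_A ⇒ C_A = S·k₂/k₁.
= 3.14×0.195/0.113 = 5.42 mol/L.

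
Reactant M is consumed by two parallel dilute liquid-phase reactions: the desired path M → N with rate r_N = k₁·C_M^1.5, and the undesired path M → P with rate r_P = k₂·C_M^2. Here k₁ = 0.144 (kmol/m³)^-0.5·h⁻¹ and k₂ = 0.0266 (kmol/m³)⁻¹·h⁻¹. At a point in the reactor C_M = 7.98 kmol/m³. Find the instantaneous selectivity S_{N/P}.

S_{N/P} = r_N/r_P = (k₁·C_M^1.5)/(k₂·C_M^2) = (k₁/k₂)·C_M^-0.5.
= (0.144×7.980^1.5) / (0.0266×7.980^2) = 3.246/1.694 = 1.92.

1.92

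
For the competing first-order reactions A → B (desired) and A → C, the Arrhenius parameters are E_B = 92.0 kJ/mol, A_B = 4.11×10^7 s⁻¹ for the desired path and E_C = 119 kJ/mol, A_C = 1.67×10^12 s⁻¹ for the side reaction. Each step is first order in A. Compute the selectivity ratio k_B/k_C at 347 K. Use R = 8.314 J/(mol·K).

k_B/k_C = (A_B/A_C)·exp[−(E_B−E_C)/(RT)] = (A_B/A_C)·exp[(E_C−E_B)/(RT)].
(E_C−E_B)/(RT) = (119−92.0)×10³/(8.314×347) = 27000/2885 = 9.359.
k_B/k_C = (4.11×10^7/1.67×10^12)·exp(9.359) = 2.461×10^-5 × 11601 = 0.286.
Since E_B < E_C, lowering the temperature improves selectivity toward B.

0.286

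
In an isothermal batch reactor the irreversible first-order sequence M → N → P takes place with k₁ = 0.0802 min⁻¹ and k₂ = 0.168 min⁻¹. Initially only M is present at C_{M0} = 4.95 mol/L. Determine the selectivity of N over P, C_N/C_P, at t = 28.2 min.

0.108

For first-order series with pure M initially, C_N(t) = k₁C_{M0}/(k₂−k₁)·(e^(−k₁t) − e^(−k₂t)).
e^(−k₁t) = e^(−0.0802×28.2) = e^(−2.262) = 0.1042; e^(−k₂t) = e^(−4.738) = 0.008760.
C_N = 0.0802×4.95/(0.168−0.0802) × (0.1042−0.008760) = 4.522×0.09542 = 0.4314 mol/L.
C_M = C_{M0}e^(−k₁t) = 0.5157 mol/L, so C_P = C_{M0}−C_M−C_N = 4.003 mol/L; C_N/C_P = 0.108.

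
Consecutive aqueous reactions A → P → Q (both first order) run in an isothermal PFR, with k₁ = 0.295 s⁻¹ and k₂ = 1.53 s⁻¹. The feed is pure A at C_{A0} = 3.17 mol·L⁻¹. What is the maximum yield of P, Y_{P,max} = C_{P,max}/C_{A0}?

Evaluating C_P at τ_opt = ln(k₂/k₁)/(k₂−k₁) gives C_{P,max}/C_{A0} = (k₁/k₂)^[k₂/(k₂−k₁)].
= (0.295/1.53)^(1.53/(1.53−0.295)) = (0.1928)^(1.239) = 0.1301.

0.130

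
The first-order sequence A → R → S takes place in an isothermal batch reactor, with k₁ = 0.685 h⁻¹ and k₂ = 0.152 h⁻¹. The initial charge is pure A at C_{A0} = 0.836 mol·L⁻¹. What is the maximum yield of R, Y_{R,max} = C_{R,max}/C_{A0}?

At the optimum, C_{R,max}/C_{A0} = (k₁/k₂)^[k₂/(k₂−k₁)].
= (0.685/0.152)^(0.152/(0.152−0.685)) = (4.507)^(-0.2852) = 0.6509.

0.651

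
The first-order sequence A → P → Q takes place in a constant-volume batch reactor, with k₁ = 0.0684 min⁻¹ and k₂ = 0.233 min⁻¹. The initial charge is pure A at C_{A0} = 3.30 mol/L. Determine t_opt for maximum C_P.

7.45 min

Setting dC_P/dt = 0 gives t_opt = ln(k₂/k₁)/(k₂−k₁).
= ln(0.233/0.0684)/(0.233−0.0684) = ln(3.406)/0.1646 = 1.226/0.1646 = 7.45 min.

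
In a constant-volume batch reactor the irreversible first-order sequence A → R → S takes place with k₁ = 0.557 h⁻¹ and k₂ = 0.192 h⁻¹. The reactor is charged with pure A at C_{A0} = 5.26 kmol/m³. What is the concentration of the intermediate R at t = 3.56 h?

The intermediate concentration in a first-order A→B→C sequence is C_R = k₁C_{A0}(e^(−k₁t) − e^(−k₂t))/(k₂−k₁).
e^(−k₁t) = e^(−0.557×3.56) = e^(−1.983) = 0.1377; e^(−k₂t) = e^(−0.6835) = 0.5048.
C_R = 0.557×5.26/(0.192−0.557) × (0.1377−0.5048) = (-8.027)×(-0.3672) = 2.947 kmol/m³.

2.95 kmol/m³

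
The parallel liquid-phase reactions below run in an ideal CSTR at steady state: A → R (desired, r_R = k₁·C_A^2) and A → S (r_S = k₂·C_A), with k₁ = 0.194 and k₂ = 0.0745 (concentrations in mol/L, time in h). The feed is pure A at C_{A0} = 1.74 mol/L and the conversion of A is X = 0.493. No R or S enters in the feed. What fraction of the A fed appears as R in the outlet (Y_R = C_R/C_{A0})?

0.343

Exit C_A = C_{A0}(1−X) = 1.74×0.507 = 0.8822 mol/L.
A CSTR operates uniformly at the exit composition, giving r_R = 0.1510 and r_S = 0.06572 (each k·C_A^n at C_A = 0.8822).
Fraction of consumed A going to R: r_R/(r_R+r_S) = 0.6967.
C_R = 0.6967·C_{A0}·X = 0.6967×1.74×0.493 = 0.598 mol/L; Y_R = C_R/C_{A0} = 0.343.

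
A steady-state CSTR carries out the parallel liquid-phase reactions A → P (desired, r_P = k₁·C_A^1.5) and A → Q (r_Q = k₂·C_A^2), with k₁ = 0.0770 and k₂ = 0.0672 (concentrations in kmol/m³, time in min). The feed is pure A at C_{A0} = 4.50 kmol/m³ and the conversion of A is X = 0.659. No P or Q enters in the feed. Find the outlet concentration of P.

1.42 kmol/m³

Exit C_A = C_{A0}(1−X) = 4.50×0.341 = 1.534 kmol/m³.
In a CSTR the entire volume is at exit conditions, so r_P = 0.0770×1.534^1.5 = 0.1464 and r_Q = 0.0672×1.534^2 = 0.1582.
Fraction of consumed A going to P: r_P/(r_P+r_Q) = 0.4805.
C_P = 0.4805·C_{A0}·X = 0.4805×4.50×0.659 = 1.42 kmol/m³.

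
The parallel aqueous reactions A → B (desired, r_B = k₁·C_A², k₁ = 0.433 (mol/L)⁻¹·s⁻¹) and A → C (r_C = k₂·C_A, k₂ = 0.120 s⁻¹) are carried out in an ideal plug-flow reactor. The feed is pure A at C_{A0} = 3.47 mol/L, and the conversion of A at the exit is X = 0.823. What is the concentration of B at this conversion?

2.46 mol/L

C_A = C_{A0}(1−X) = 0.6142 mol/L.
Along a PFR/batch, dC_C/dC_A = −r_C/(r_B+r_C) = −k₂/(k₂+k₁·C_A).
Integrating from C_{A0} to C_A: C_C = (0.120/0.433)·ln[(0.120+0.433·3.47)/(0.120+0.433·0.614)] = 0.2771·ln(1.623/0.3859) = 0.3980 mol/L.
Then C_B = (C_{A0}−C_A) − C_C = 2.856 − 0.3980 = 2.458 mol/L.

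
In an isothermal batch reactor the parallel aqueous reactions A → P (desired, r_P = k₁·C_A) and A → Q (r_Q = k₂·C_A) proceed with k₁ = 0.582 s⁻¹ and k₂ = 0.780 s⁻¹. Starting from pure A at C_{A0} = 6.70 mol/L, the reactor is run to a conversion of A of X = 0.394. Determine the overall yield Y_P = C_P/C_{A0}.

C_A = C_{A0}(1−X) = 4.060 mol/L.
Both paths are first order in A, so the instantaneous fraction to P is constant: dC_P/d(−C_A) = k₁/(k₁+k₂) = 0.4273.
C_P = 0.4273·(C_{A0}−C_A) = 0.4273×2.640 = 1.13 mol/L.
Y_P = C_P/C_{A0} = 1.128/6.70 = 0.168.

0.168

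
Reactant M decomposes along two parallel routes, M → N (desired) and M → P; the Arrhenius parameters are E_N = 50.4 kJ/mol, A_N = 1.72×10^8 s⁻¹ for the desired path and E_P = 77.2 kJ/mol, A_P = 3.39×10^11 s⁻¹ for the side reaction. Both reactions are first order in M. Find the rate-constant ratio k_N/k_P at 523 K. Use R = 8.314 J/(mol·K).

0.241

Since both paths have the same order in M, the concentration cancels and S_{N/P} = k_N/k_P = (A_N/A_P)·exp[(E_P−E_N)/(RT)].
(E_P−E_N)/(RT) = (77.2−50.4)×10³/(8.314×523) = 26800/4348 = 6.163.
k_N/k_P = (1.72×10^8/3.39×10^11)·exp(6.163) = 5.074×10^-4 × 475.1 = 0.241.
Since E_N < E_P, lowering the temperature improves selectivity toward N.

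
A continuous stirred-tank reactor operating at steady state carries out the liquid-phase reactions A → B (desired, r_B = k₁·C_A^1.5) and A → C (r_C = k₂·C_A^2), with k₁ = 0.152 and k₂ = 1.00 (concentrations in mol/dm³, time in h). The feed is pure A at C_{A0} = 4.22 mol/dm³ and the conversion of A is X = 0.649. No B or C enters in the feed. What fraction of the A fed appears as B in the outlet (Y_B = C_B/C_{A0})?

0.0721

Exit C_A = C_{A0}(1−X) = 4.22×0.351 = 1.481 mol/dm³.
Rates in a CSTR are evaluated at the outlet concentration: r_B = 0.152×1.481^1.5 = 0.2740, r_C = 1.00×1.481^2 = 2.194.
Fraction of consumed A going to B: r_B/(r_B+r_C) = 0.1110.
C_B = 0.1110·C_{A0}·X = 0.1110×4.22×0.649 = 0.304 mol/dm³; Y_B = C_B/C_{A0} = 0.0721.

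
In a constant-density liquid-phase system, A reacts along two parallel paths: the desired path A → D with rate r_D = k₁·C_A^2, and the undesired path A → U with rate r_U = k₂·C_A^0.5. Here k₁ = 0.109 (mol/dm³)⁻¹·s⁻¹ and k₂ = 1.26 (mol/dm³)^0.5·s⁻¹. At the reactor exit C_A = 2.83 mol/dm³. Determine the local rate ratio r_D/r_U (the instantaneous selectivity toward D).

S_{D/U} = r_D/r_U = (k₁·C_A^2)/(k₂·C_A^0.5) = (k₁/k₂)·C_A^1.5.
= (0.109×2.830^2) / (1.26×2.830^0.5) = 0.8730/2.120 = 0.412.
Since the desired path is higher order in A, keeping C_A high (PFR or concentrated feed) favours D.

0.412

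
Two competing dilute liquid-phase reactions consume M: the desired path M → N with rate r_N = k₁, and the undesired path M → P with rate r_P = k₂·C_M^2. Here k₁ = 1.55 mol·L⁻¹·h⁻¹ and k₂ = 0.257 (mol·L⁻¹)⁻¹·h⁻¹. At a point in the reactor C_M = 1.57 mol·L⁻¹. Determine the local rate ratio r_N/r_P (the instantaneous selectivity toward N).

S_{N/P} = r_N/r_P = (k₁)/(k₂·C_M^2) = (k₁/k₂)·C_M^-2.
= (1.55) / (0.257×1.570^2) = 1.550/0.6335 = 2.45.

2.45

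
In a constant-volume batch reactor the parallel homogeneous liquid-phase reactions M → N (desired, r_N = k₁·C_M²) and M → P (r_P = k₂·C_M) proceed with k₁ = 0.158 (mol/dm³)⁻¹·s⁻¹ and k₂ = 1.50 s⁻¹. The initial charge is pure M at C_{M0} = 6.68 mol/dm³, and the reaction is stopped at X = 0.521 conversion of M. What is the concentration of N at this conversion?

C_M = C_{M0}(1−X) = 3.200 mol/dm³.
Along a PFR/batch, dC_P/dC_M = −r_P/(r_N+r_P) = −k₂/(k₂+k₁·C_M).
Integrating from C_{M0} to C_M: C_P = (1.50/0.158)·ln[(1.50+0.158·6.68)/(1.50+0.158·3.20)] = 9.494·ln(2.555/2.006) = 2.300 mol/dm³.
Then C_N = (C_{M0}−C_M) − C_P = 3.480 − 2.300 = 1.180 mol/dm³.

1.18 mol/dm³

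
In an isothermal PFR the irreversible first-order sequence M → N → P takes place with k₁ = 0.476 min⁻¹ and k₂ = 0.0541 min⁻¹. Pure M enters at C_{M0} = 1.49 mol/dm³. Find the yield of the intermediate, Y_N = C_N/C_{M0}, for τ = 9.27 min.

0.670

Solving the coupled first-order balances gives C_N(τ) = [k₁/(k₂−k₁)]·C_{M0}·(e^(−k₁τ) − e^(−k₂τ)).
e^(−k₁τ) = e^(−0.476×9.27) = e^(−4.413) = 0.01212; e^(−k₂τ) = e^(−0.5015) = 0.6056.
C_N = 0.476×1.49/(0.0541−0.476) × (0.01212−0.6056) = (-1.681)×(-0.5935) = 0.9977 mol/dm³.
Y_N = C_N/C_{M0} = 0.9977/1.49 = 0.670.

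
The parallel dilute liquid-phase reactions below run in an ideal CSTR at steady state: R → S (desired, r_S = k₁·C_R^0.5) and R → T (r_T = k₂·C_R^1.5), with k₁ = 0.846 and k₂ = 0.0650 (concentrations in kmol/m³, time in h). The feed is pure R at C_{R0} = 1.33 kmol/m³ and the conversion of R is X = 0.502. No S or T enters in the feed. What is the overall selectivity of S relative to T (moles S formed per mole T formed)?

19.7

Exit C_R = C_{R0}(1−X) = 1.33×0.498 = 0.6623 kmol/m³.
A CSTR operates uniformly at the exit composition, giving r_S = 0.6885 and r_T = 0.03504 (each k·C_R^n at C_R = 0.6623).
Overall selectivity = C_S/C_T = r_Sτ/(r_Tτ) = r_S/r_T = 19.7.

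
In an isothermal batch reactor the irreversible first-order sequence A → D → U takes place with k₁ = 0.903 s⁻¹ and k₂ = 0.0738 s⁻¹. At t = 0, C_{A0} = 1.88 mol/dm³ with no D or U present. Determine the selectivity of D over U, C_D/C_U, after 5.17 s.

2.85

Solving the coupled first-order balances gives C_D(t) = [k₁/(k₂−k₁)]·C_{A0}·(e^(−k₁t) − e^(−k₂t)).
e^(−k₁t) = e^(−0.903×5.17) = e^(−4.669) = 0.009386; e^(−k₂t) = e^(−0.3815) = 0.6828.
C_D = 0.903×1.88/(0.0738−0.903) × (0.009386−0.6828) = (-2.047)×(-0.6734) = 1.379 mol/dm³.
C_A = C_{A0}e^(−k₁t) = 0.01765 mol/dm³, so C_U = C_{A0}−C_A−C_D = 0.4836 mol/dm³; C_D/C_U = 2.85.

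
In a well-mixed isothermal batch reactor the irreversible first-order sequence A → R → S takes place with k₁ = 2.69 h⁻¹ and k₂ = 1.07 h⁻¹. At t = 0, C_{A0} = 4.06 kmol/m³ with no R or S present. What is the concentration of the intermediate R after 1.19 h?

1.61 kmol/m³

Solving the coupled first-order balances gives C_R(t) = [k₁/(k₂−k₁)]·C_{A0}·(e^(−k₁t) − e^(−k₂t)).
e^(−k₁t) = e^(−2.69×1.19) = e^(−3.201) = 0.04072; e^(−k₂t) = e^(−1.273) = 0.2799.
C_R = 2.69×4.06/(1.07−2.69) × (0.04072−0.2799) = (-6.742)×(-0.2392) = 1.613 kmol/m³.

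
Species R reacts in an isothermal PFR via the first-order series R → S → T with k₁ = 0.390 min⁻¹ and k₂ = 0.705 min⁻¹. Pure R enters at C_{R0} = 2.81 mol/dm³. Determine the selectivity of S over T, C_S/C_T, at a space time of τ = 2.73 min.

The intermediate concentration in a first-order A→B→C sequence is C_S = k₁C_{R0}(e^(−k₁τ) − e^(−k₂τ))/(k₂−k₁).
e^(−k₁τ) = e^(−0.390×2.73) = e^(−1.065) = 0.3448; e^(−k₂τ) = e^(−1.925) = 0.1459.
C_S = 0.390×2.81/(0.705−0.390) × (0.3448−0.1459) = 3.479×0.1989 = 0.6920 mol/dm³.
C_R = C_{R0}e^(−k₁τ) = 0.9690 mol/dm³, so C_T = C_{R0}−C_R−C_S = 1.149 mol/dm³; C_S/C_T = 0.602.

0.602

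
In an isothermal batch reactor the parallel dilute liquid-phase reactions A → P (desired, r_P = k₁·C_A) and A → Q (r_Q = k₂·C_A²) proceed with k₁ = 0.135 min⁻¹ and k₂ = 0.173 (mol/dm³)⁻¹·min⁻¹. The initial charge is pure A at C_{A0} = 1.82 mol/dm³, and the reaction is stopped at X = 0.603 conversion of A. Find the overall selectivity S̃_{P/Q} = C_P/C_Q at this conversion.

C_A = C_{A0}(1−X) = 0.7225 mol/dm³.
Along a PFR/batch, dC_P/dC_A = −r_P/(r_P+r_Q) = −k₁/(k₁+k₂·C_A).
Integrating from C_{A0} to C_A: C_P = (0.135/0.173)·ln[(0.135+0.173·1.82)/(0.135+0.173·0.723)] = 0.7803·ln(0.4499/0.2600) = 0.4278 mol/dm³.
C_Q = (C_{A0}−C_A)−C_P = 0.6696 mol/dm³; S̃_{P/Q} = 0.4278/0.6696 = 0.639.

0.639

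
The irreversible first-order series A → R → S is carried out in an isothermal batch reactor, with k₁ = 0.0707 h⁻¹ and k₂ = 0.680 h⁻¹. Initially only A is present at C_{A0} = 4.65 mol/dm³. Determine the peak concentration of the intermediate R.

0.372 mol/dm³

For a first-order series the maximum intermediate yield is C_{R,max}/C_{A0} = (k₁/k₂)^[k₂/(k₂−k₁)].
= (0.0707/0.680)^(0.680/(0.680−0.0707)) = (0.1040)^(1.116) = 0.07995.
C_{R,max} = 0.07995×4.65 = 0.372 mol/dm³.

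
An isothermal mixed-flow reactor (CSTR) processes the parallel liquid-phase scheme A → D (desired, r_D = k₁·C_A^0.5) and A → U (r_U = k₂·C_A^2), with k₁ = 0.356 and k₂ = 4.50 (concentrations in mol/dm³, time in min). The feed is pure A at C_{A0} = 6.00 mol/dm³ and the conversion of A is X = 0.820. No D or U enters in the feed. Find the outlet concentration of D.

Exit C_A = C_{A0}(1−X) = 6.00×0.180 = 1.080 mol/dm³.
Rates in a CSTR are evaluated at the outlet concentration: r_D = 0.356×1.080^0.5 = 0.3700, r_U = 4.50×1.080^2 = 5.249.
Fraction of consumed A going to D: r_D/(r_D+r_U) = 0.06584.
C_D = 0.06584·C_{A0}·X = 0.06584×6.00×0.820 = 0.324 mol/dm³.

0.324 mol/dm³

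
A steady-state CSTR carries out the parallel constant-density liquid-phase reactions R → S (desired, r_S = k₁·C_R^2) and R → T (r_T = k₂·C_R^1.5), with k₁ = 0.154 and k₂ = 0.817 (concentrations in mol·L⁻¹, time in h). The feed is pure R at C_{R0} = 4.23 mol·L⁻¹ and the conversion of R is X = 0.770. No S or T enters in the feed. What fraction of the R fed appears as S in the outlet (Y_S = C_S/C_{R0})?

Exit C_R = C_{R0}(1−X) = 4.23×0.230 = 0.9729 mol·L⁻¹.
A CSTR operates uniformly at the exit composition, giving r_S = 0.1458 and r_T = 0.7840 (each k·C_R^n at C_R = 0.9729).
Fraction of consumed R going to S: r_S/(r_S+r_T) = 0.1568.
C_S = 0.1568·C_{R0}·X = 0.1568×4.23×0.770 = 0.511 mol·L⁻¹; Y_S = C_S/C_{R0} = 0.121.

0.121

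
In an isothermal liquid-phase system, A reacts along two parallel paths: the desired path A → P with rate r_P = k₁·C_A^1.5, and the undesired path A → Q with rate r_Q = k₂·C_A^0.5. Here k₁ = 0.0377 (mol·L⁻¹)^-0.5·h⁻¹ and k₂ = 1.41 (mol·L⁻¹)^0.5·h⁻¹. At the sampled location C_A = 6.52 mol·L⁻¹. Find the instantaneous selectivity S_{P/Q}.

0.174

S_{P/Q} = r_P/r_Q = (k₁·C_A^1.5)/(k₂·C_A^0.5) = (k₁/k₂)·C_A.
= (0.0377×6.520^1.5) / (1.41×6.520^0.5) = 0.6276/3.600 = 0.174.
Since the desired path is higher order in A, keeping C_A high (PFR or concentrated feed) favours P.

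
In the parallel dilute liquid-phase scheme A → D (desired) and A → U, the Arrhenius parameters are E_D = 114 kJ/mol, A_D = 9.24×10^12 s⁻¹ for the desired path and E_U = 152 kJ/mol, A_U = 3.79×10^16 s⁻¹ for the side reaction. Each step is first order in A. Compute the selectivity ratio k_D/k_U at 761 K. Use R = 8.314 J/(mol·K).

k_D/k_U = (A_D/A_U)·exp[−(E_D−E_U)/(RT)] = (A_D/A_U)·exp[(E_U−E_D)/(RT)].
(E_U−E_D)/(RT) = (152−114)×10³/(8.314×761) = 38000/6327 = 6.006.
k_D/k_U = (9.24×10^12/3.79×10^16)·exp(6.006) = 2.438×10^-4 × 405.9 = 0.0990.

0.0990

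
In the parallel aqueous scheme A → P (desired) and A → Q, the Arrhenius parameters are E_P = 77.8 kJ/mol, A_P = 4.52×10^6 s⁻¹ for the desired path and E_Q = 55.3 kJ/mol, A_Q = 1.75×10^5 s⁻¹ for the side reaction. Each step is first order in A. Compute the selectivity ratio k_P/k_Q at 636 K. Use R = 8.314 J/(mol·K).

With equal orders, S_{P/Q} = k_P/k_Q = (A_P/A_Q)·exp[(E_Q−E_P)/(RT)].
(E_Q−E_P)/(RT) = (55.3−77.8)×10³/(8.314×636) = -22500/5288 = -4.255.
k_P/k_Q = (4.52×10^6/1.75×10^5)·exp(-4.255) = 25.83 × 0.01419 = 0.367.

0.367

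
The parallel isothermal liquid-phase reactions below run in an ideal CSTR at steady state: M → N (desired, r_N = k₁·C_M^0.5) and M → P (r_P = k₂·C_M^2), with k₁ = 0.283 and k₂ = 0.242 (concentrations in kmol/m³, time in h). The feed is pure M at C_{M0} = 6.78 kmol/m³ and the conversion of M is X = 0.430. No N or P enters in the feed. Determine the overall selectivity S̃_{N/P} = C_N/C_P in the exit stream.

0.154

Exit C_M = C_{M0}(1−X) = 6.78×0.570 = 3.865 kmol/m³.
A CSTR operates uniformly at the exit composition, giving r_N = 0.5563 and r_P = 3.614 (each k·C_M^n at C_M = 3.865).
Overall selectivity = C_N/C_P = r_Nτ/(r_Pτ) = r_N/r_P = 0.154.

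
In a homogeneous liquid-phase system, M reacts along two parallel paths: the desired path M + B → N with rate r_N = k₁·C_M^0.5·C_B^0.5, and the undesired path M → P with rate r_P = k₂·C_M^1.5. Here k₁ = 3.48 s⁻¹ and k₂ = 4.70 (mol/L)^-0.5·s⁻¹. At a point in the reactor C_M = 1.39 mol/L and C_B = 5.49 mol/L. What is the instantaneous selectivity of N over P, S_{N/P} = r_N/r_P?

S_{N/P} = r_N/r_P = (k₁·C_M^0.5·C_B^0.5)/(k₂·C_M^1.5) = (k₁/k₂)·C_M⁻¹·C_B^0.5.
= (3.48×1.390^0.5×5.490^0.5) / (4.70×1.390^1.5) = 9.613/7.702 = 1.25.
The undesired path is higher order in M, so low C_M (CSTR or dilute feed) favours N.

1.25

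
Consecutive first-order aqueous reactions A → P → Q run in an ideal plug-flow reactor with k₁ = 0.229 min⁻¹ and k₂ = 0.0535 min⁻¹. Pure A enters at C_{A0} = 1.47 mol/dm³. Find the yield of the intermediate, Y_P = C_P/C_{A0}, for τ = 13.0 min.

The intermediate concentration in a first-order A→B→C sequence is C_P = k₁C_{A0}(e^(−k₁τ) − e^(−k₂τ))/(k₂−k₁).
e^(−k₁τ) = e^(−0.229×13.0) = e^(−2.977) = 0.05095; e^(−k₂τ) = e^(−0.6955) = 0.4988.
C_P = 0.229×1.47/(0.0535−0.229) × (0.05095−0.4988) = (-1.918)×(-0.4479) = 0.8591 mol/dm³.
Y_P = C_P/C_{A0} = 0.8591/1.47 = 0.584.

0.584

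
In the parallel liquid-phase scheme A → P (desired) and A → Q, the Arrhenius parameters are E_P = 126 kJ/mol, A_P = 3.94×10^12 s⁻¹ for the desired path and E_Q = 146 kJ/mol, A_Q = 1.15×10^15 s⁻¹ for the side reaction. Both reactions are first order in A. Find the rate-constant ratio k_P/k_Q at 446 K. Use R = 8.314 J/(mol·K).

0.754

Since both paths have the same order in A, the concentration cancels and S_{P/Q} = k_P/k_Q = (A_P/A_Q)·exp[(E_Q−E_P)/(RT)].
(E_Q−E_P)/(RT) = (146−126)×10³/(8.314×446) = 20000/3708 = 5.394.
k_P/k_Q = (3.94×10^12/1.15×10^15)·exp(5.394) = 0.003426 × 220.0 = 0.754.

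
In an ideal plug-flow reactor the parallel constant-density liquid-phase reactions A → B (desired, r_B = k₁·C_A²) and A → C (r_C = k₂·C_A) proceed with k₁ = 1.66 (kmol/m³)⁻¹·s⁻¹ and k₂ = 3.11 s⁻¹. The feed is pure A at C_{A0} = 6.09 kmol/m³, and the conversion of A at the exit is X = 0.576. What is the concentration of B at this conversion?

2.42 kmol/m³

C_A = C_{A0}(1−X) = 2.582 kmol/m³.
Along a PFR/batch, dC_C/dC_A = −r_C/(r_B+r_C) = −k₂/(k₂+k₁·C_A).
Integrating from C_{A0} to C_A: C_C = (3.11/1.66)·ln[(3.11+1.66·6.09)/(3.11+1.66·2.58)] = 1.873·ln(13.22/7.396) = 1.088 kmol/m³.
Then C_B = (C_{A0}−C_A) − C_C = 3.508 − 1.088 = 2.420 kmol/m³.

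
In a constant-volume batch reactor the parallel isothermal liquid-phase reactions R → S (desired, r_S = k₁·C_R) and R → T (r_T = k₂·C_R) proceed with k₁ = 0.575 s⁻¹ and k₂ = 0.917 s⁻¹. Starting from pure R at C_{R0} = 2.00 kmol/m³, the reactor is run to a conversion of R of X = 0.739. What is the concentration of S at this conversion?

C_R = C_{R0}(1−X) = 0.5220 kmol/m³.
Both paths are first order in R, so the instantaneous fraction to S is constant: dC_S/d(−C_R) = k₁/(k₁+k₂) = 0.3854.
C_S = 0.3854·(C_{R0}−C_R) = 0.3854×1.478 = 0.570 kmol/m³.

0.570 kmol/m³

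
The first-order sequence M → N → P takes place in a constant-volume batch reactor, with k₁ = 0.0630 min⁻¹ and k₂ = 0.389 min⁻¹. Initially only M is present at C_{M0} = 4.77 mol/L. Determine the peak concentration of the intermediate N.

0.543 mol/L

At the optimum, C_{N,max}/C_{M0} = (k₁/k₂)^[k₂/(k₂−k₁)].
= (0.0630/0.389)^(0.389/(0.389−0.0630)) = (0.1620)^(1.193) = 0.1139.
C_{N,max} = 0.1139×4.77 = 0.543 mol/L.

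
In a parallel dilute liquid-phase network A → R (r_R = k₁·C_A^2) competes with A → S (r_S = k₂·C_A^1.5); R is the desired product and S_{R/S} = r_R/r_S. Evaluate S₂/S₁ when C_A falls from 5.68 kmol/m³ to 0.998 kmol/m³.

S_{R/S} = (k₁/k₂)·C_A^0.5, so S₂/S₁ = (C_{A,2}/C_{A,1})^0.5.
= (0.998/5.68)^0.5 = (0.1757)^0.5 = 0.419.

0.419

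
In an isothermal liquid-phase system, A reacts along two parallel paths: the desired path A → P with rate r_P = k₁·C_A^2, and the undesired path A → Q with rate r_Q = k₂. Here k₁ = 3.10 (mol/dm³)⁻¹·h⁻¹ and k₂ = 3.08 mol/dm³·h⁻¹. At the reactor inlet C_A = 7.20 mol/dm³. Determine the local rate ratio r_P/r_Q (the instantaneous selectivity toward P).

52.2

S_{P/Q} = r_P/r_Q = (k₁·C_A^2)/(k₂) = (k₁/k₂)·C_A^2.
= (3.10×7.200^2) / (3.08) = 160.7/3.080 = 52.2.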